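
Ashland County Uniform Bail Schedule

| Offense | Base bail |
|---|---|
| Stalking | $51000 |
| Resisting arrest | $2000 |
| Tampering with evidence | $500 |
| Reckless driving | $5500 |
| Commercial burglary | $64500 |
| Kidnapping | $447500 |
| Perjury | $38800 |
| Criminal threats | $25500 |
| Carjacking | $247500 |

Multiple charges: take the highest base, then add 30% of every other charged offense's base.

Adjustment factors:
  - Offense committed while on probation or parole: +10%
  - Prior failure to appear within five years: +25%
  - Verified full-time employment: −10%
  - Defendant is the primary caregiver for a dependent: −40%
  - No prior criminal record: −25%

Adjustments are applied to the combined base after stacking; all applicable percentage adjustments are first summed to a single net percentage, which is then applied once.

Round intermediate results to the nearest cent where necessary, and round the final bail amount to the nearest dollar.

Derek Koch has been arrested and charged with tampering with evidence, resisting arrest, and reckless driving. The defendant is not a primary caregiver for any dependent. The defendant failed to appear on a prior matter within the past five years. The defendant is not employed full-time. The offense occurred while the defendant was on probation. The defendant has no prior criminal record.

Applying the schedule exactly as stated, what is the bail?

$6875

Base amounts from the schedule: tampering with evidence $500; resisting arrest $2000; reckless driving $5500.
Stacking rule: highest base plus 30% of each additional charge. Highest is reckless driving at $5500. Additional: $500 × 30% = $150; $2000 × 30% = $600. Combined base = $5500 + $750 = $6250.
Net percentage adjustment: +10% +25% −25% = +10%. $6250 × 1.1 = $6875.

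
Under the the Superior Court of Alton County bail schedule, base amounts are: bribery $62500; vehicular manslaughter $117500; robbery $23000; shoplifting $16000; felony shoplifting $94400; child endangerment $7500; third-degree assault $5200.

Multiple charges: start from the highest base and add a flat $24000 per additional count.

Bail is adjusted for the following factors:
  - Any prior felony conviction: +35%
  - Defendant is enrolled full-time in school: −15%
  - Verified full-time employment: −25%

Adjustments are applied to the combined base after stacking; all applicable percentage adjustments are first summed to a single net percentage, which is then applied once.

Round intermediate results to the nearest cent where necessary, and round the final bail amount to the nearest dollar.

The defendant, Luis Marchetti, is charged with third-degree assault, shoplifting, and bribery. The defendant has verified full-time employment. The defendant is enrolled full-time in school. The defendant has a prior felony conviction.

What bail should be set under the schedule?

$104975

Base amounts from the schedule: third-degree assault $5200; shoplifting $16000; bribery $62500.
Stacking rule: highest base plus $24000 per additional charge. Highest is bribery at $62500; 2 additional charges → +$48000. Combined base = $110500.
Net percentage adjustment: +35% −15% −25% = −5%. $110500 × 0.95 = $104975.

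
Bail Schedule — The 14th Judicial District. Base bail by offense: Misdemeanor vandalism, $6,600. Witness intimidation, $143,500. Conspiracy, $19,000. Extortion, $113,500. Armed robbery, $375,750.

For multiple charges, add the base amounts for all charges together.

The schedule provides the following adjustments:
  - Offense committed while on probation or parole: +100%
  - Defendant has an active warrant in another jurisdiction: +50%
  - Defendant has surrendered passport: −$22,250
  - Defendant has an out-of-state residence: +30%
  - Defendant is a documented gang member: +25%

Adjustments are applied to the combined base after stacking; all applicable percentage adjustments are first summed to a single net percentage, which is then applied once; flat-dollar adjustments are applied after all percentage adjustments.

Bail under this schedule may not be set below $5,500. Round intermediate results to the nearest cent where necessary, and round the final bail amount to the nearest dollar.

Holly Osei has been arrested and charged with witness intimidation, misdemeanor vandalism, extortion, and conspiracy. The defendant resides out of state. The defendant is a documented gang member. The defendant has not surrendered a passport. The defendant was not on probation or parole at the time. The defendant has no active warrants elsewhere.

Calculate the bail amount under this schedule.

Base amounts from the schedule: witness intimidation $143,500; misdemeanor vandalism $6,600; extortion $113,500; conspiracy $19,000.
Stacking rule: sum of all bases. $143,500 + $6,600 + $113,500 + $19,000 = $282,600.
Net percentage adjustment: +30% +25% = +55%. $282,600 × 1.55 = $438,030.
$438,030 is at or above the $5,500 minimum.

$438,030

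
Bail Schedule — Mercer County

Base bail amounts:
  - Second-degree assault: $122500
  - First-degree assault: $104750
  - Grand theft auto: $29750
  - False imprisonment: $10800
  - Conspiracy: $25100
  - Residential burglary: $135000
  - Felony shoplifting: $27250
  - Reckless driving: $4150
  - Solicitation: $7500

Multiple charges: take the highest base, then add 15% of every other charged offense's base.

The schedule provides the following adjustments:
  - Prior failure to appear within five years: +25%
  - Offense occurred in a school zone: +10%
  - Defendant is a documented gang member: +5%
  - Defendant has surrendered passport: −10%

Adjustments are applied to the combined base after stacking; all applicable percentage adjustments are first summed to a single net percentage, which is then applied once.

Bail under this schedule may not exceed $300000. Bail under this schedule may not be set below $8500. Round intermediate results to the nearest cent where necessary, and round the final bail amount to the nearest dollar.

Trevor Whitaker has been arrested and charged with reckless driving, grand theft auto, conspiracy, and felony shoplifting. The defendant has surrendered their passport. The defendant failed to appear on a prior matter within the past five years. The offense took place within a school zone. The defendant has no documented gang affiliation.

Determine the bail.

Base amounts from the schedule: reckless driving $4150; grand theft auto $29750; conspiracy $25100; felony shoplifting $27250.
Stacking rule: highest base plus 15% of each additional charge. Highest is grand theft auto at $29750. Additional: $4150 × 15% = $622.50; $25100 × 15% = $3765; $27250 × 15% = $4087.50. Combined base = $29750 + $8475 = $38225.
Net percentage adjustment: +25% +10% −10% = +25%. $38225 × 1.25 = $47781.25.
$47781.25 is within the $300000 maximum.
$47781.25 is at or above the $8500 minimum.
Rounded to the nearest dollar: $47781.

$47781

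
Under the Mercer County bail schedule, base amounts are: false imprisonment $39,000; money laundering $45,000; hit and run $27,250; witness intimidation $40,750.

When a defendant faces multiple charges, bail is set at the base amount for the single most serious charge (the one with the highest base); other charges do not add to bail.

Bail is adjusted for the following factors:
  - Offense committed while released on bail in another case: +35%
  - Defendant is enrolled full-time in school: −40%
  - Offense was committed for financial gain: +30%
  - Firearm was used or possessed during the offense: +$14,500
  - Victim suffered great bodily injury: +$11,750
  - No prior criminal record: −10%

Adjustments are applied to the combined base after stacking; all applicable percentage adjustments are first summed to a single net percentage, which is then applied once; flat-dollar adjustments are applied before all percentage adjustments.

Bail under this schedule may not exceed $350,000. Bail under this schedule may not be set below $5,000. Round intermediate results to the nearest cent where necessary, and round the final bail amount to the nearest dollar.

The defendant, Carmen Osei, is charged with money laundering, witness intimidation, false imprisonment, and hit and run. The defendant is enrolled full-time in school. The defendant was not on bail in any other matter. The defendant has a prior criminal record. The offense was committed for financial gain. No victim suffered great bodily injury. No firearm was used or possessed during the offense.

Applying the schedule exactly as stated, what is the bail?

Base amounts from the schedule: money laundering $45,000; witness intimidation $40,750; false imprisonment $39,000; hit and run $27,250.
Stacking rule: use the highest base only. Highest is money laundering at $45,000. Combined base = $45,000.
Net percentage adjustment: −40% +30% = −10%. $45,000 × 0.9 = $40,500.
$40,500 is within the $350,000 maximum.
$40,500 is at or above the $5,000 minimum.

$40,500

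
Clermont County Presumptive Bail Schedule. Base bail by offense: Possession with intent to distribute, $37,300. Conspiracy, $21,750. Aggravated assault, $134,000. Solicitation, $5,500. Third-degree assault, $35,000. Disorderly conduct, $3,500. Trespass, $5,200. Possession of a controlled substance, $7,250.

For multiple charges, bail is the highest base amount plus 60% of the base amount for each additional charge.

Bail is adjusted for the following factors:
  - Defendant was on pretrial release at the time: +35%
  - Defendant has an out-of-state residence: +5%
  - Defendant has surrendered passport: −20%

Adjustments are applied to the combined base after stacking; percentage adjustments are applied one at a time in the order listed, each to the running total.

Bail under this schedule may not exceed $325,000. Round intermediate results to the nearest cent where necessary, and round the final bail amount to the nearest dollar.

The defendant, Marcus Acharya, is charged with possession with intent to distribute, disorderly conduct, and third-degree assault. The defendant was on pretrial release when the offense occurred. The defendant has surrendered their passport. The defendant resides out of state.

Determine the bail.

Base amounts from the schedule: possession with intent to distribute $37,300; disorderly conduct $3,500; third-degree assault $35,000.
Stacking rule: highest base plus 60% of each additional charge. Highest is possession with intent to distribute at $37,300. Additional: $3,500 × 60% = $2,100; $35,000 × 60% = $21,000. Combined base = $37,300 + $23,100 = $60,400.
Defendant was on pretrial release at the time (+35%): $60,400 × 1.35 = $81,540.
Defendant has an out-of-state residence (+5%): $81,540 × 1.05 = $85,617.
Defendant has surrendered passport (−20%): $85,617 × 0.8 = $68,493.60.
$68,493.60 is within the $325,000 maximum.
Rounded to the nearest dollar: $68,494.

$68,494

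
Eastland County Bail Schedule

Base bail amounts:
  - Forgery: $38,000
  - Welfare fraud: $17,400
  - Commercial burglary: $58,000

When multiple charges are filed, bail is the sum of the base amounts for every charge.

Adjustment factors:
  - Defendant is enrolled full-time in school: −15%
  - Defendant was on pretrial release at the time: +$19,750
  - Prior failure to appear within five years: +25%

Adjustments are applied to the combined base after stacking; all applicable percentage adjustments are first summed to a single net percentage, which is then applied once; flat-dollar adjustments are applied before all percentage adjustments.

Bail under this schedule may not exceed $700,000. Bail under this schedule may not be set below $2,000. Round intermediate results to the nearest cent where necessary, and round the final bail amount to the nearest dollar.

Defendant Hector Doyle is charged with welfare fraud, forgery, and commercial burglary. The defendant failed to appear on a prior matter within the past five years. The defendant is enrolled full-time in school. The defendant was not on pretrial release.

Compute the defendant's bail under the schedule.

$124,740

Base amounts from the schedule: welfare fraud $17,400; forgery $38,000; commercial burglary $58,000.
Stacking rule: sum of all bases. $17,400 + $38,000 + $58,000 = $113,400.
Net percentage adjustment: −15% +25% = +10%. $113,400 × 1.1 = $124,740.
$124,740 is within the $700,000 maximum.
$124,740 is at or above the $2,000 minimum.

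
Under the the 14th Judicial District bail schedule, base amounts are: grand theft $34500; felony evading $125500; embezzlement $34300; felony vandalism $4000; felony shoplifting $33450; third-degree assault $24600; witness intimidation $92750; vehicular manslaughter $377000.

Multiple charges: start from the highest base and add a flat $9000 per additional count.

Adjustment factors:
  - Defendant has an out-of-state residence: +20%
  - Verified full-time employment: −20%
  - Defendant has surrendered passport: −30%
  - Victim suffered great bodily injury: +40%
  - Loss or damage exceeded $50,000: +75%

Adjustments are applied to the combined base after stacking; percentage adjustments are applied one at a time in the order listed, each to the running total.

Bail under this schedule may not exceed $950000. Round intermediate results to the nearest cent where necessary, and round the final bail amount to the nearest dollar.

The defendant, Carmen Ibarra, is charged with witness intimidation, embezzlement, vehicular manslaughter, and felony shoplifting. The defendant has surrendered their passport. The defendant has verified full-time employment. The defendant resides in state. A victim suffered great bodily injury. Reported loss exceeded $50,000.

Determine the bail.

$554288

Base amounts from the schedule: witness intimidation $92750; embezzlement $34300; vehicular manslaughter $377000; felony shoplifting $33450.
Stacking rule: highest base plus $9000 per additional charge. Highest is vehicular manslaughter at $377000; 3 additional charges → +$27000. Combined base = $404000.
Verified full-time employment (−20%): $404000 × 0.8 = $323200.
Defendant has surrendered passport (−30%): $323200 × 0.7 = $226240.
Victim suffered great bodily injury (+40%): $226240 × 1.4 = $316736.
Loss or damage exceeded $50,000 (+75%): $316736 × 1.75 = $554288.
$554288 is within the $950000 maximum.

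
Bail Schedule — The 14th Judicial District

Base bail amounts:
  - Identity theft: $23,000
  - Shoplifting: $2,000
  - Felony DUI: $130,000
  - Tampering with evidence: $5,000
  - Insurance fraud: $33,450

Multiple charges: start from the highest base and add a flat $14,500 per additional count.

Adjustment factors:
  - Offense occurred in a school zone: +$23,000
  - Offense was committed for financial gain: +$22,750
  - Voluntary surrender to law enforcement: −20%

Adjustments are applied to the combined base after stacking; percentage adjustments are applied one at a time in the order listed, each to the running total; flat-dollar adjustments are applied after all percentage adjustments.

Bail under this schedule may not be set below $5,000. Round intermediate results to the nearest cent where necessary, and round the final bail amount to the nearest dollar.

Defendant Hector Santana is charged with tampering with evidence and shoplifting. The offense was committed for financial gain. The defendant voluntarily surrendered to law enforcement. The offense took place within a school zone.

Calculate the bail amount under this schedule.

Base amounts from the schedule: tampering with evidence $5,000; shoplifting $2,000.
Stacking rule: highest base plus $14,500 per additional charge. Highest is tampering with evidence at $5,000; 1 additional charge → +$14,500. Combined base = $19,500.
Voluntary surrender to law enforcement (−20%): $19,500 × 0.8 = $15,600.
Offense occurred in a school zone (+$23,000 flat): $15,600 + $23,000 = $38,600.
Offense was committed for financial gain (+$22,750 flat): $38,600 + $22,750 = $61,350.
$61,350 is at or above the $5,000 minimum.

$61,350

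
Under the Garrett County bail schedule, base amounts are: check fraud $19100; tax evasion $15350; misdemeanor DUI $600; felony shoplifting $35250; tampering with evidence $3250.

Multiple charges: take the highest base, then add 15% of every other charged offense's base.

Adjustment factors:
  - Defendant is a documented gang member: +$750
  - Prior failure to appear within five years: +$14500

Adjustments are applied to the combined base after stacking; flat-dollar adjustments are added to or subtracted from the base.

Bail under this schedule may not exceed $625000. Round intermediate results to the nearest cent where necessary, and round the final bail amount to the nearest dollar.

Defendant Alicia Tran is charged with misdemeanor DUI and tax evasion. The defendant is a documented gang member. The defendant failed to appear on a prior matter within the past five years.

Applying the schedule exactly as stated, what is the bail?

$30690

Base amounts from the schedule: misdemeanor DUI $600; tax evasion $15350.
Stacking rule: highest base plus 15% of each additional charge. Highest is tax evasion at $15350. Additional: $600 × 15% = $90. Combined base = $15350 + $90 = $15440.
Defendant is a documented gang member (+$750 flat): $15440 + $750 = $16190.
Prior failure to appear within five years (+$14500 flat): $16190 + $14500 = $30690.
$30690 is within the $625000 maximum.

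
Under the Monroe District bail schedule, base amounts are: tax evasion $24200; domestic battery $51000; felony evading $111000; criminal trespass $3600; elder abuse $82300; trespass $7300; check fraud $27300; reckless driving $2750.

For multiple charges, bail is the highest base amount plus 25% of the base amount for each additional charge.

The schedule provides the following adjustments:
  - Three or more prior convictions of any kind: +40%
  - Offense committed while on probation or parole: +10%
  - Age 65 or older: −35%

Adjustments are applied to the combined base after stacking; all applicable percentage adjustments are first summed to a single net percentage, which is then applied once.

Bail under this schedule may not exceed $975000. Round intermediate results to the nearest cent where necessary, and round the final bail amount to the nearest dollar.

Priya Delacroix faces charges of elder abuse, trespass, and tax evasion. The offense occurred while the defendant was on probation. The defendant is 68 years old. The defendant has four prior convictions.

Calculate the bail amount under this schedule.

Base amounts from the schedule: elder abuse $82300; trespass $7300; tax evasion $24200.
Stacking rule: highest base plus 25% of each additional charge. Highest is elder abuse at $82300. Additional: $7300 × 25% = $1825; $24200 × 25% = $6050. Combined base = $82300 + $7875 = $90175.
Net percentage adjustment: +40% +10% −35% = +15%. $90175 × 1.15 = $103701.25.
$103701.25 is within the $975000 maximum.
Rounded to the nearest dollar: $103701.

$103701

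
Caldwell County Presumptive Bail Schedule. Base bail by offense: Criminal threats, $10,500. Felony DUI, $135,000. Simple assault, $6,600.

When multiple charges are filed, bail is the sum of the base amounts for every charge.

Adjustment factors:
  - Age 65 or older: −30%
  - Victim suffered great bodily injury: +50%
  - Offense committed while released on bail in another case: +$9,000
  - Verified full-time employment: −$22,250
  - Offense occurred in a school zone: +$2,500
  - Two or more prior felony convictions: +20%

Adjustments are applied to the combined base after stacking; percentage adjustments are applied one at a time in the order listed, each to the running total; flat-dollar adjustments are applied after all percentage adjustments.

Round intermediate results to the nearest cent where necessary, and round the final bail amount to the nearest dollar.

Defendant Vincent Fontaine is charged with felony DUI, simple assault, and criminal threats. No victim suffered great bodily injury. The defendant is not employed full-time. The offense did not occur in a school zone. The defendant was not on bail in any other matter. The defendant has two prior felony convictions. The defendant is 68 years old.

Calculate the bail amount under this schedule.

$127,764

Base amounts from the schedule: felony DUI $135,000; simple assault $6,600; criminal threats $10,500.
Stacking rule: sum of all bases. $135,000 + $6,600 + $10,500 = $152,100.
Age 65 or older (−30%): $152,100 × 0.7 = $106,470.
Two or more prior felony convictions (+20%): $106,470 × 1.2 = $127,764.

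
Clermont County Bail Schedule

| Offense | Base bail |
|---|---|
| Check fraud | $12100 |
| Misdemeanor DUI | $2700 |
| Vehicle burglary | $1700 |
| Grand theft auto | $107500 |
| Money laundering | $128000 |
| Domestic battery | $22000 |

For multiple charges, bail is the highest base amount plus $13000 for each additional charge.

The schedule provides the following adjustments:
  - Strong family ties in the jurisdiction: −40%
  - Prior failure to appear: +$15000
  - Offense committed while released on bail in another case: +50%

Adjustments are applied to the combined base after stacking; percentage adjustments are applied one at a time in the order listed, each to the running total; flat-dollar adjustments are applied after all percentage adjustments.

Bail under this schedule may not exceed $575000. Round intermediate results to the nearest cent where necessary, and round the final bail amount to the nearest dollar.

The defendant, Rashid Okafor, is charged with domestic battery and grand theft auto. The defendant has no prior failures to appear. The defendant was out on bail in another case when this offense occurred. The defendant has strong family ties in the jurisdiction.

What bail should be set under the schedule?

Base amounts from the schedule: domestic battery $22000; grand theft auto $107500.
Stacking rule: highest base plus $13000 per additional charge. Highest is grand theft auto at $107500; 1 additional charge → +$13000. Combined base = $120500.
Strong family ties in the jurisdiction (−40%): $120500 × 0.6 = $72300.
Offense committed while released on bail in another case (+50%): $72300 × 1.5 = $108450.
$108450 is within the $575000 maximum.

$108450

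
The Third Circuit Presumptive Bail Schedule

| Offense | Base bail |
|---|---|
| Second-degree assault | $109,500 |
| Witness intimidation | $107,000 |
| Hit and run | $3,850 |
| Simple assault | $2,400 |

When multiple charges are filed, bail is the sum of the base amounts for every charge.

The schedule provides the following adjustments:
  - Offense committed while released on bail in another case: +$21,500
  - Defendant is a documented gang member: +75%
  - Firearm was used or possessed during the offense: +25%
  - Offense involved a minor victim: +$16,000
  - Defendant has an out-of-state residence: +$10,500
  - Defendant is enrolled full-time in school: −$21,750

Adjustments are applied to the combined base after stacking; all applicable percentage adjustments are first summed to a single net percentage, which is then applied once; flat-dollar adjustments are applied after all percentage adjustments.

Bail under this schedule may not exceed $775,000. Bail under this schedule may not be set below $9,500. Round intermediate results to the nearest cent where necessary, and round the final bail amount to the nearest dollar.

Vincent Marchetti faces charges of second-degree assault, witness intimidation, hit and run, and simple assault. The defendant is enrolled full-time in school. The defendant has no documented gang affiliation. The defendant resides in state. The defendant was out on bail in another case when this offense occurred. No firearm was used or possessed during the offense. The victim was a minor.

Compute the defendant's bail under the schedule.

Base amounts from the schedule: second-degree assault $109,500; witness intimidation $107,000; hit and run $3,850; simple assault $2,400.
Stacking rule: sum of all bases. $109,500 + $107,000 + $3,850 + $2,400 = $222,750.
Offense committed while released on bail in another case (+$21,500 flat): $222,750 + $21,500 = $244,250.
Offense involved a minor victim (+$16,000 flat): $244,250 + $16,000 = $260,250.
Defendant is enrolled full-time in school (−$21,750 flat): $260,250 − $21,750 = $238,500.
$238,500 is within the $775,000 maximum.
$238,500 is at or above the $9,500 minimum.

$238,500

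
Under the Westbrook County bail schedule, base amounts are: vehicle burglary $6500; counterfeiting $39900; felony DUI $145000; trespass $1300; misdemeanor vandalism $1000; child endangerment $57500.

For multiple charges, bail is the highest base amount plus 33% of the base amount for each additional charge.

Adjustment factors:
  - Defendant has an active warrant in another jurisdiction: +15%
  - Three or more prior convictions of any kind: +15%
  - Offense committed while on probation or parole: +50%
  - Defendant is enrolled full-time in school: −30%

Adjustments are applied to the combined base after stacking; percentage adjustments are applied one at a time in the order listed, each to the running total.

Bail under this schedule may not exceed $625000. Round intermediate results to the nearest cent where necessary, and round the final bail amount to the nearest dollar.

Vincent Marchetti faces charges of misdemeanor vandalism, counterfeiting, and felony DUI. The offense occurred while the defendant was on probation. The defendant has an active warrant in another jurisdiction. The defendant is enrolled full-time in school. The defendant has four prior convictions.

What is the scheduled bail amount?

$220093

Base amounts from the schedule: misdemeanor vandalism $1000; counterfeiting $39900; felony DUI $145000.
Stacking rule: highest base plus 33% of each additional charge. Highest is felony DUI at $145000. Additional: $1000 × 33% = $330; $39900 × 33% = $13167. Combined base = $145000 + $13497 = $158497.
Defendant has an active warrant in another jurisdiction (+15%): $158497 × 1.15 = $182271.55.
Three or more prior convictions of any kind (+15%): $182271.55 × 1.15 = $209612.28.
Offense committed while on probation or parole (+50%): $209612.28 × 1.5 = $314418.42.
Defendant is enrolled full-time in school (−30%): $314418.42 × 0.7 = $220092.89.
$220092.89 is within the $625000 maximum.
Rounded to the nearest dollar: $220093.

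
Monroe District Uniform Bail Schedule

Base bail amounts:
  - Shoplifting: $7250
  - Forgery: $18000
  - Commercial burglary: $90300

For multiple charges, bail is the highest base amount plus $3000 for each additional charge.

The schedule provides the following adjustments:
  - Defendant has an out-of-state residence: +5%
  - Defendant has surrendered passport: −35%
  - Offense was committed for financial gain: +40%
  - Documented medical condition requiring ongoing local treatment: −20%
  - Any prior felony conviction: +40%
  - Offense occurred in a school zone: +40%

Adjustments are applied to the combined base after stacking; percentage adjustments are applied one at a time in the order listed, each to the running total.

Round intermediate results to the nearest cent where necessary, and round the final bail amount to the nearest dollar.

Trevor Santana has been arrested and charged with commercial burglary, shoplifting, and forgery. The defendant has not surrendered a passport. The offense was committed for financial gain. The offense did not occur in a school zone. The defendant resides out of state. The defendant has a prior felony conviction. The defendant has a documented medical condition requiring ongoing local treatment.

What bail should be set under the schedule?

Base amounts from the schedule: commercial burglary $90300; shoplifting $7250; forgery $18000.
Stacking rule: highest base plus $3000 per additional charge. Highest is commercial burglary at $90300; 2 additional charges → +$6000. Combined base = $96300.
Defendant has an out-of-state residence (+5%): $96300 × 1.05 = $101115.
Offense was committed for financial gain (+40%): $101115 × 1.4 = $141561.
Documented medical condition requiring ongoing local treatment (−20%): $141561 × 0.8 = $113248.80.
Any prior felony conviction (+40%): $113248.80 × 1.4 = $158548.32.
Rounded to the nearest dollar: $158548.

$158548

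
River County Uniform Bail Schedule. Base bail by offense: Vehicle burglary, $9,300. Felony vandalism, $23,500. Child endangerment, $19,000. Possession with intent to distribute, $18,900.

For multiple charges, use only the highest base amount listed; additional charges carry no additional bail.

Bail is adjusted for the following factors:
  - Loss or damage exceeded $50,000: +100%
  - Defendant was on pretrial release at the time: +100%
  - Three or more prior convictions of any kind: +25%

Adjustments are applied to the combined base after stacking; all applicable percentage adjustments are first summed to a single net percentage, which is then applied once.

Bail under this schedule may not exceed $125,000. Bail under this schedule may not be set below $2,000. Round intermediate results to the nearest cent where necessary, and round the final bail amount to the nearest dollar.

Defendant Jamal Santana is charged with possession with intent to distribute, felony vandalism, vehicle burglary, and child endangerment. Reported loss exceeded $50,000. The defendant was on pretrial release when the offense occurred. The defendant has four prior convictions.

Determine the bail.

$76,375

Base amounts from the schedule: possession with intent to distribute $18,900; felony vandalism $23,500; vehicle burglary $9,300; child endangerment $19,000.
Stacking rule: use the highest base only. Highest is felony vandalism at $23,500. Combined base = $23,500.
Net percentage adjustment: +100% +100% +25% = +225%. $23,500 × 3.25 = $76,375.
$76,375 is within the $125,000 maximum.
$76,375 is at or above the $2,000 minimum.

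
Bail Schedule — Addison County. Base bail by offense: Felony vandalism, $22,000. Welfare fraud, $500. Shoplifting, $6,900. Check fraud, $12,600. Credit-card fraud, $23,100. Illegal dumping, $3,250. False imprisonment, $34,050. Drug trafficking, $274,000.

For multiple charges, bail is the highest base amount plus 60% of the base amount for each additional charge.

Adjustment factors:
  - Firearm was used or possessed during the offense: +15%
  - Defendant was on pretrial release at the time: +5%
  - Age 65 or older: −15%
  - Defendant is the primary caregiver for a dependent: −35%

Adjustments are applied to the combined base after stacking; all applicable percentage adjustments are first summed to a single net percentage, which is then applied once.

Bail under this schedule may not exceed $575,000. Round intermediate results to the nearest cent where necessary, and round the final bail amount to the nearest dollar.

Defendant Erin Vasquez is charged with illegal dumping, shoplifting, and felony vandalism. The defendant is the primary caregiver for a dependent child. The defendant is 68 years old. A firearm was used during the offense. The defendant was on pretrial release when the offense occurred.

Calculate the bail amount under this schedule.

Base amounts from the schedule: illegal dumping $3,250; shoplifting $6,900; felony vandalism $22,000.
Stacking rule: highest base plus 60% of each additional charge. Highest is felony vandalism at $22,000. Additional: $3,250 × 60% = $1,950; $6,900 × 60% = $4,140. Combined base = $22,000 + $6,090 = $28,090.
Net percentage adjustment: +15% +5% −15% −35% = −30%. $28,090 × 0.7 = $19,663.
$19,663 is within the $575,000 maximum.

$19,663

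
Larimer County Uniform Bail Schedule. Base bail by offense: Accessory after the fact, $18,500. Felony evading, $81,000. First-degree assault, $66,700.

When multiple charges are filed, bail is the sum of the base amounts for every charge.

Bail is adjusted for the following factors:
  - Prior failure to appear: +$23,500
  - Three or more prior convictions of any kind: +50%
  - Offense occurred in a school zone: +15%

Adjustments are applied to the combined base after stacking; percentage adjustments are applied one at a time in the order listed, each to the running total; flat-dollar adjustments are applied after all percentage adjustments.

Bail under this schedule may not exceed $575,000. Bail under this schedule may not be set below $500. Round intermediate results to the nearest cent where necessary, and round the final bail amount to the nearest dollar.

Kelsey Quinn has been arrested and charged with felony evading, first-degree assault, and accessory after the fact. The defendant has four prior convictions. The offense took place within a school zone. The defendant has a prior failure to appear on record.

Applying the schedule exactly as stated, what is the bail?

$310,195

Base amounts from the schedule: felony evading $81,000; first-degree assault $66,700; accessory after the fact $18,500.
Stacking rule: sum of all bases. $81,000 + $66,700 + $18,500 = $166,200.
Three or more prior convictions of any kind (+50%): $166,200 × 1.5 = $249,300.
Offense occurred in a school zone (+15%): $249,300 × 1.15 = $286,695.
Prior failure to appear (+$23,500 flat): $286,695 + $23,500 = $310,195.
$310,195 is within the $575,000 maximum.
$310,195 is at or above the $500 minimum.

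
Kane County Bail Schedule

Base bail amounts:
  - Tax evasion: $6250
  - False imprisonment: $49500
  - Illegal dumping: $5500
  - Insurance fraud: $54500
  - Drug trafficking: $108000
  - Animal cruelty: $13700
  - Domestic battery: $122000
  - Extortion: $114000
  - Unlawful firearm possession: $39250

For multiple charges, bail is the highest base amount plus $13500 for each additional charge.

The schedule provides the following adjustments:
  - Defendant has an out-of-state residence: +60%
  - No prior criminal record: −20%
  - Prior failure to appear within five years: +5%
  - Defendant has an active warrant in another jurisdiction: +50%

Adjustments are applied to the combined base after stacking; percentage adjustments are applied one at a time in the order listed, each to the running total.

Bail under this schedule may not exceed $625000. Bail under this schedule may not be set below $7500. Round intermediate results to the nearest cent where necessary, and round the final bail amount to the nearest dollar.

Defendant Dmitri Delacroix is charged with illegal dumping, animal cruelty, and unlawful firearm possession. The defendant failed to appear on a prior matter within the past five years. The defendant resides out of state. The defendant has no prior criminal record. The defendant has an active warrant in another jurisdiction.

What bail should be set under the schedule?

Base amounts from the schedule: illegal dumping $5500; animal cruelty $13700; unlawful firearm possession $39250.
Stacking rule: highest base plus $13500 per additional charge. Highest is unlawful firearm possession at $39250; 2 additional charges → +$27000. Combined base = $66250.
Defendant has an out-of-state residence (+60%): $66250 × 1.6 = $106000.
No prior criminal record (−20%): $106000 × 0.8 = $84800.
Prior failure to appear within five years (+5%): $84800 × 1.05 = $89040.
Defendant has an active warrant in another jurisdiction (+50%): $89040 × 1.5 = $133560.
$133560 is within the $625000 maximum.
$133560 is at or above the $7500 minimum.

$133560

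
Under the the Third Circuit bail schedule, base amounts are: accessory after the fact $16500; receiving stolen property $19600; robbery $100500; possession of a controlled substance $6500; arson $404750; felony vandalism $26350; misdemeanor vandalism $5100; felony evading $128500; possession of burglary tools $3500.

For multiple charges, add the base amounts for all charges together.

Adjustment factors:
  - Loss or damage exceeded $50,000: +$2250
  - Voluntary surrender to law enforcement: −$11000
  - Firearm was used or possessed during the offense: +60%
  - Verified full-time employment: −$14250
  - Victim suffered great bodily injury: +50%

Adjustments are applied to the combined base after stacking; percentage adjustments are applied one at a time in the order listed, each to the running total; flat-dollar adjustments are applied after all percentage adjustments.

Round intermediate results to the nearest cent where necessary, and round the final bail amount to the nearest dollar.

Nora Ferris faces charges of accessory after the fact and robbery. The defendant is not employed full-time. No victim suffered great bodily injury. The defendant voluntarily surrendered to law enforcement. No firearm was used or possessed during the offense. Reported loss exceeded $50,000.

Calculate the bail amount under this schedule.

Base amounts from the schedule: accessory after the fact $16500; robbery $100500.
Stacking rule: sum of all bases. $16500 + $100500 = $117000.
Loss or damage exceeded $50,000 (+$2250 flat): $117000 + $2250 = $119250.
Voluntary surrender to law enforcement (−$11000 flat): $119250 − $11000 = $108250.

$108250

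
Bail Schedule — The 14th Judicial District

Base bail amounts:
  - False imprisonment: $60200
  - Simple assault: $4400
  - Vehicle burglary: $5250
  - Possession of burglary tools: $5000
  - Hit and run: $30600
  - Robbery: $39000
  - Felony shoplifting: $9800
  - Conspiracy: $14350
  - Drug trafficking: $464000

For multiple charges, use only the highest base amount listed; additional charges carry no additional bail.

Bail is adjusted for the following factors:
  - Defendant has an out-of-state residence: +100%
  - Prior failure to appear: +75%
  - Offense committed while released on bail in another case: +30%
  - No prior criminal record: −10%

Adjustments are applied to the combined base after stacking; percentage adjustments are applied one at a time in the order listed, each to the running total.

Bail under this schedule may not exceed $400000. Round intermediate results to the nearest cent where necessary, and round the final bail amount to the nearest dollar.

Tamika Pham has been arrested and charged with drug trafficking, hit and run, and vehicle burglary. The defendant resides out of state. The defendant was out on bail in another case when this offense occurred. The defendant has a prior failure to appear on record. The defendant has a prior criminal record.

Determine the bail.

Base amounts from the schedule: drug trafficking $464000; hit and run $30600; vehicle burglary $5250.
Stacking rule: use the highest base only. Highest is drug trafficking at $464000. Combined base = $464000.
Defendant has an out-of-state residence (+100%): $464000 × 2 = $928000.
Prior failure to appear (+75%): $928000 × 1.75 = $1624000.
Offense committed while released on bail in another case (+30%): $1624000 × 1.3 = $2111200.
Result $2111200 exceeds the maximum of $400000; bail is capped at $400000.

$400000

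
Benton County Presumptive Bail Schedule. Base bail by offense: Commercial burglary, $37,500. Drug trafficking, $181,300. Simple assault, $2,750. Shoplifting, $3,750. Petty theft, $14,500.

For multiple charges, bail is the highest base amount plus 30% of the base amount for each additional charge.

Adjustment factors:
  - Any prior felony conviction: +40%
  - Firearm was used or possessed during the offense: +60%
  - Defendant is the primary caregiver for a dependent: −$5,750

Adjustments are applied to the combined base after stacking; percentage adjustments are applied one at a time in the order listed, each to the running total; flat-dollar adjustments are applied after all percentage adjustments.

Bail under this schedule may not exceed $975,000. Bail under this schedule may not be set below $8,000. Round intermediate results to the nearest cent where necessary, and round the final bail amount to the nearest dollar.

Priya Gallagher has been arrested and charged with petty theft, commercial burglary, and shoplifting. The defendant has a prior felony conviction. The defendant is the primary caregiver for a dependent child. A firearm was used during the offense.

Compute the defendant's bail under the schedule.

$90,514

Base amounts from the schedule: petty theft $14,500; commercial burglary $37,500; shoplifting $3,750.
Stacking rule: highest base plus 30% of each additional charge. Highest is commercial burglary at $37,500. Additional: $14,500 × 30% = $4,350; $3,750 × 30% = $1,125. Combined base = $37,500 + $5,475 = $42,975.
Any prior felony conviction (+40%): $42,975 × 1.4 = $60,165.
Firearm was used or possessed during the offense (+60%): $60,165 × 1.6 = $96,264.
Defendant is the primary caregiver for a dependent (−$5,750 flat): $96,264 − $5,750 = $90,514.
$90,514 is within the $975,000 maximum.
$90,514 is at or above the $8,000 minimum.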